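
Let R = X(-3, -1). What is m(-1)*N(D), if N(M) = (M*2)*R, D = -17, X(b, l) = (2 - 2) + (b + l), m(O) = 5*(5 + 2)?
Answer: 4760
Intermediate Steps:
m(O) = 35 (m(O) = 5*7 = 35)
X(b, l) = b + l (X(b, l) = 0 + (b + l) = b + l)
R = -4 (R = -3 - 1 = -4)
N(M) = -8*M (N(M) = (M*2)*(-4) = (2*M)*(-4) = -8*M)
m(-1)*N(D) = 35*(-8*(-17)) = 35*136 = 4760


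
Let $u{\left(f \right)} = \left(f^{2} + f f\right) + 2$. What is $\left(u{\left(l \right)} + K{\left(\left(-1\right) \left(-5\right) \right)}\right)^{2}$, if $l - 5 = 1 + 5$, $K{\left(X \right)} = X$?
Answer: $62001$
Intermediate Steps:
$l = 11$ ($l = 5 + \left(1 + 5\right) = 5 + 6 = 11$)
$u{\left(f \right)} = 2 + 2 f^{2}$ ($u{\left(f \right)} = \left(f^{2} + f^{2}\right) + 2 = 2 f^{2} + 2 = 2 + 2 f^{2}$)
$\left(u{\left(l \right)} + K{\left(\left(-1\right) \left(-5\right) \right)}\right)^{2} = \left(\left(2 + 2 \cdot 11^{2}\right) - -5\right)^{2} = \left(\left(2 + 2 \cdot 121\right) + 5\right)^{2} = \left(\left(2 + 242\right) + 5\right)^{2} = \left(244 + 5\right)^{2} = 249^{2} = 62001$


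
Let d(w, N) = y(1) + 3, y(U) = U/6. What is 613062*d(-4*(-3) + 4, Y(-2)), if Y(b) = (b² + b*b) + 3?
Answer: 1941363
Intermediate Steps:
y(U) = U/6 (y(U) = U*(⅙) = U/6)
Y(b) = 3 + 2*b² (Y(b) = (b² + b²) + 3 = 2*b² + 3 = 3 + 2*b²)
d(w, N) = 19/6 (d(w, N) = (⅙)*1 + 3 = ⅙ + 3 = 19/6)
613062*d(-4*(-3) + 4, Y(-2)) = 613062*(19/6) = 1941363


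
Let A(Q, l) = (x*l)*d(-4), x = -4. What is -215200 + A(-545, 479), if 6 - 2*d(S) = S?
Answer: -224780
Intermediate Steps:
d(S) = 3 - S/2
A(Q, l) = -20*l (A(Q, l) = (-4*l)*(3 - 1/2*(-4)) = (-4*l)*(3 + 2) = -4*l*5 = -20*l)
-215200 + A(-545, 479) = -215200 - 20*479 = -215200 - 9580 = -224780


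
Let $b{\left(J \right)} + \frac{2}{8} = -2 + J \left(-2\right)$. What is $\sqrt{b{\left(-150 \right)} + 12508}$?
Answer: $\frac{\sqrt{51223}}{2} \approx 113.16$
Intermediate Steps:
$b{\left(J \right)} = - \frac{9}{4} - 2 J$ ($b{\left(J \right)} = - \frac{1}{4} + \left(-2 + J \left(-2\right)\right) = - \frac{1}{4} - \left(2 + 2 J\right) = - \frac{9}{4} - 2 J$)
$\sqrt{b{\left(-150 \right)} + 12508} = \sqrt{\left(- \frac{9}{4} - -300\right) + 12508} = \sqrt{\left(- \frac{9}{4} + 300\right) + 12508} = \sqrt{\frac{1191}{4} + 12508} = \sqrt{\frac{51223}{4}} = \frac{\sqrt{51223}}{2}$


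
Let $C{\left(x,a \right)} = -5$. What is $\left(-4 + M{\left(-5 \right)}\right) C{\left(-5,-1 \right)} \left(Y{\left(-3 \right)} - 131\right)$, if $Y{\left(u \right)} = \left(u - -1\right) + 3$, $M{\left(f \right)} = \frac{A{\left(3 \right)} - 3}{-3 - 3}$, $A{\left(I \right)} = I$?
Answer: $-2600$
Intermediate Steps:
$M{\left(f \right)} = 0$ ($M{\left(f \right)} = \frac{3 - 3}{-3 - 3} = \frac{0}{-6} = 0 \left(- \frac{1}{6}\right) = 0$)
$Y{\left(u \right)} = 4 + u$ ($Y{\left(u \right)} = \left(u + 1\right) + 3 = \left(1 + u\right) + 3 = 4 + u$)
$\left(-4 + M{\left(-5 \right)}\right) C{\left(-5,-1 \right)} \left(Y{\left(-3 \right)} - 131\right) = \left(-4 + 0\right) \left(-5\right) \left(\left(4 - 3\right) - 131\right) = \left(-4\right) \left(-5\right) \left(1 - 131\right) = 20 \left(-130\right) = -2600$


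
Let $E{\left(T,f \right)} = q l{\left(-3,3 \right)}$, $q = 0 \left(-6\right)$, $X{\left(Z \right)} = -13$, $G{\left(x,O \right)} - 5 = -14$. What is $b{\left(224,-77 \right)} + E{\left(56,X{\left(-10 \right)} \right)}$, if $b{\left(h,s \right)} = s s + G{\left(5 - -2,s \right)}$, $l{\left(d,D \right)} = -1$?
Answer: $5920$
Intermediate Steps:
$G{\left(x,O \right)} = -9$ ($G{\left(x,O \right)} = 5 - 14 = -9$)
$b{\left(h,s \right)} = -9 + s^{2}$ ($b{\left(h,s \right)} = s s - 9 = s^{2} - 9 = -9 + s^{2}$)
$q = 0$
$E{\left(T,f \right)} = 0$ ($E{\left(T,f \right)} = 0 \left(-1\right) = 0$)
$b{\left(224,-77 \right)} + E{\left(56,X{\left(-10 \right)} \right)} = \left(-9 + \left(-77\right)^{2}\right) + 0 = \left(-9 + 5929\right) + 0 = 5920 + 0 = 5920$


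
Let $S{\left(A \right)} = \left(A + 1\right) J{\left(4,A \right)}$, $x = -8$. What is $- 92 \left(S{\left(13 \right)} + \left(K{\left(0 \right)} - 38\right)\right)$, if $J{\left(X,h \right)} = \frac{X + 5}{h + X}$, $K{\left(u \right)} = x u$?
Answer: $\frac{47840}{17} \approx 2814.1$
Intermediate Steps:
$K{\left(u \right)} = - 8 u$
$J{\left(X,h \right)} = \frac{5 + X}{X + h}$
$S{\left(A \right)} = \frac{9 \left(1 + A\right)}{4 + A}$ ($S{\left(A \right)} = \left(A + 1\right) \frac{5 + 4}{4 + A} = \left(1 + A\right) \frac{1}{4 + A} 9 = \left(1 + A\right) \frac{9}{4 + A} = \frac{9 \left(1 + A\right)}{4 + A}$)
$- 92 \left(S{\left(13 \right)} + \left(K{\left(0 \right)} - 38\right)\right) = - 92 \left(\frac{9 \left(1 + 13\right)}{4 + 13} - 38\right) = - 92 \left(9 \cdot \frac{1}{17} \cdot 14 + \left(0 - 38\right)\right) = - 92 \left(9 \cdot \frac{1}{17} \cdot 14 - 38\right) = - 92 \left(\frac{126}{17} - 38\right) = \left(-92\right) \left(- \frac{520}{17}\right) = \frac{47840}{17}$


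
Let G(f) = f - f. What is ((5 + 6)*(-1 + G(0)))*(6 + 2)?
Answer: -88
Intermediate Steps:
G(f) = 0
((5 + 6)*(-1 + G(0)))*(6 + 2) = ((5 + 6)*(-1 + 0))*(6 + 2) = (11*(-1))*8 = -11*8 = -88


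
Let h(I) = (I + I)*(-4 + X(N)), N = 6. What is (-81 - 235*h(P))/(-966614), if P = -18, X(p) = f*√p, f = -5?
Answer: 33921/966614 + 21150*√6/483307 ≈ 0.14228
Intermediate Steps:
X(p) = -5*√p
h(I) = 2*I*(-4 - 5*√6) (h(I) = (I + I)*(-4 - 5*√6) = (2*I)*(-4 - 5*√6) = 2*I*(-4 - 5*√6))
(-81 - 235*h(P))/(-966614) = (-81 - (-470)*(-18)*(4 + 5*√6))/(-966614) = (-81 - 235*(144 + 180*√6))*(-1/966614) = (-81 + (-33840 - 42300*√6))*(-1/966614) = (-33921 - 42300*√6)*(-1/966614) = 33921/966614 + 21150*√6/483307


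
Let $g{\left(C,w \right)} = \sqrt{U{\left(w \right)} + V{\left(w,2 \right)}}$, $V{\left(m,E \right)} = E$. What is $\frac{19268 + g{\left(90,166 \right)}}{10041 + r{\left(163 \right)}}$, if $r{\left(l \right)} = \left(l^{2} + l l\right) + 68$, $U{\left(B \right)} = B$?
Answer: $\frac{19268}{63247} + \frac{2 \sqrt{42}}{63247} \approx 0.30485$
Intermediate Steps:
$r{\left(l \right)} = 68 + 2 l^{2}$ ($r{\left(l \right)} = \left(l^{2} + l^{2}\right) + 68 = 2 l^{2} + 68 = 68 + 2 l^{2}$)
$g{\left(C,w \right)} = \sqrt{2 + w}$ ($g{\left(C,w \right)} = \sqrt{w + 2} = \sqrt{2 + w}$)
$\frac{19268 + g{\left(90,166 \right)}}{10041 + r{\left(163 \right)}} = \frac{19268 + \sqrt{2 + 166}}{10041 + \left(68 + 2 \cdot 163^{2}\right)} = \frac{19268 + \sqrt{168}}{10041 + \left(68 + 2 \cdot 26569\right)} = \frac{19268 + 2 \sqrt{42}}{10041 + \left(68 + 53138\right)} = \frac{19268 + 2 \sqrt{42}}{10041 + 53206} = \frac{19268 + 2 \sqrt{42}}{63247} = \left(19268 + 2 \sqrt{42}\right) \frac{1}{63247} = \frac{19268}{63247} + \frac{2 \sqrt{42}}{63247}$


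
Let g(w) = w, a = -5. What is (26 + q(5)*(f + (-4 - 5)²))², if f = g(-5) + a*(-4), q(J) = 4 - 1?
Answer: 98596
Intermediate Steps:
q(J) = 3
f = 15 (f = -5 - 5*(-4) = -5 + 20 = 15)
(26 + q(5)*(f + (-4 - 5)²))² = (26 + 3*(15 + (-4 - 5)²))² = (26 + 3*(15 + (-9)²))² = (26 + 3*(15 + 81))² = (26 + 3*96)² = (26 + 288)² = 314² = 98596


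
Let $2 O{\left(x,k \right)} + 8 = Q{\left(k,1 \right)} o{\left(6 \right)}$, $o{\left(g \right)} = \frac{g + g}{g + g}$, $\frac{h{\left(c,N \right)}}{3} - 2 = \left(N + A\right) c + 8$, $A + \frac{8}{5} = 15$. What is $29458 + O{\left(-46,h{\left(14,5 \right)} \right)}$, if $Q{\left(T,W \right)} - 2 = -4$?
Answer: $29453$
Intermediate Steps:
$A = \frac{67}{5}$ ($A = - \frac{8}{5} + 15 = \frac{67}{5} \approx 13.4$)
$h{\left(c,N \right)} = 30 + 3 c \left(\frac{67}{5} + N\right)$ ($h{\left(c,N \right)} = 6 + 3 \left(\left(N + \frac{67}{5}\right) c + 8\right) = 6 + 3 \left(\left(\frac{67}{5} + N\right) c + 8\right) = 6 + 3 \left(c \left(\frac{67}{5} + N\right) + 8\right) = 6 + 3 \left(8 + c \left(\frac{67}{5} + N\right)\right) = 6 + \left(24 + 3 c \left(\frac{67}{5} + N\right)\right) = 30 + 3 c \left(\frac{67}{5} + N\right)$)
$Q{\left(T,W \right)} = -2$ ($Q{\left(T,W \right)} = 2 - 4 = -2$)
$o{\left(g \right)} = 1$ ($o{\left(g \right)} = \frac{2 g}{2 g} = 2 g \frac{1}{2 g} = 1$)
$O{\left(x,k \right)} = -5$ ($O{\left(x,k \right)} = -4 + \frac{\left(-2\right) 1}{2} = -4 + \frac{1}{2} \left(-2\right) = -4 - 1 = -5$)
$29458 + O{\left(-46,h{\left(14,5 \right)} \right)} = 29458 - 5 = 29453$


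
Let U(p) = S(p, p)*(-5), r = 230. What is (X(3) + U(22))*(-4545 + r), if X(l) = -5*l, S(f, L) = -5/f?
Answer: 1316075/22 ≈ 59822.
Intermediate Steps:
U(p) = 25/p (U(p) = -5/p*(-5) = 25/p)
(X(3) + U(22))*(-4545 + r) = (-5*3 + 25/22)*(-4545 + 230) = (-15 + 25*(1/22))*(-4315) = (-15 + 25/22)*(-4315) = -305/22*(-4315) = 1316075/22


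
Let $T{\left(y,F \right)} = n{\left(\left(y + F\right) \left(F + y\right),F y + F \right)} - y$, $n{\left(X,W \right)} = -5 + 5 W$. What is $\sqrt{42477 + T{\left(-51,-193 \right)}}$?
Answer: $\sqrt{90773} \approx 301.29$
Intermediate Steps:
$T{\left(y,F \right)} = -5 - y + 5 F + 5 F y$ ($T{\left(y,F \right)} = \left(-5 + 5 \left(F y + F\right)\right) - y = \left(-5 + 5 \left(F + F y\right)\right) - y = \left(-5 + \left(5 F + 5 F y\right)\right) - y = \left(-5 + 5 F + 5 F y\right) - y = -5 - y + 5 F + 5 F y$)
$\sqrt{42477 + T{\left(-51,-193 \right)}} = \sqrt{42477 - \left(-46 + 965 \left(1 - 51\right)\right)} = \sqrt{42477 + \left(-5 + 51 + 5 \left(-193\right) \left(-50\right)\right)} = \sqrt{42477 + \left(-5 + 51 + 48250\right)} = \sqrt{42477 + 48296} = \sqrt{90773}$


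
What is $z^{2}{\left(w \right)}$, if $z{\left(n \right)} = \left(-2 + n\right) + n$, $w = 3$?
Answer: $16$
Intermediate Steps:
$z{\left(n \right)} = -2 + 2 n$
$z^{2}{\left(w \right)} = \left(-2 + 2 \cdot 3\right)^{2} = \left(-2 + 6\right)^{2} = 4^{2} = 16$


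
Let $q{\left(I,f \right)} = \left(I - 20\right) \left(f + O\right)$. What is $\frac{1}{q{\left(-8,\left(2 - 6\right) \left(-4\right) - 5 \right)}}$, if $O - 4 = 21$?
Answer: $- \frac{1}{1008} \approx -0.00099206$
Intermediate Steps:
$O = 25$ ($O = 4 + 21 = 25$)
$q{\left(I,f \right)} = \left(-20 + I\right) \left(25 + f\right)$ ($q{\left(I,f \right)} = \left(I - 20\right) \left(f + 25\right) = \left(-20 + I\right) \left(25 + f\right)$)
$\frac{1}{q{\left(-8,\left(2 - 6\right) \left(-4\right) - 5 \right)}} = \frac{1}{-500 - 20 \left(\left(2 - 6\right) \left(-4\right) - 5\right) + 25 \left(-8\right) - 8 \left(\left(2 - 6\right) \left(-4\right) - 5\right)} = \frac{1}{-500 - 20 \left(\left(2 - 6\right) \left(-4\right) - 5\right) - 200 - 8 \left(\left(2 - 6\right) \left(-4\right) - 5\right)} = \frac{1}{-500 - 20 \left(\left(-4\right) \left(-4\right) - 5\right) - 200 - 8 \left(\left(-4\right) \left(-4\right) - 5\right)} = \frac{1}{-500 - 20 \left(16 - 5\right) - 200 - 8 \left(16 - 5\right)} = \frac{1}{-500 - 220 - 200 - 88} = \frac{1}{-1008} = - \frac{1}{1008}$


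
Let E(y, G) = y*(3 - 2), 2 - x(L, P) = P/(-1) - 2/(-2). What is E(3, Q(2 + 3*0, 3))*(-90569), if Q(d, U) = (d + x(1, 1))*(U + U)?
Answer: -271707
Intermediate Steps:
x(L, P) = 1 + P (x(L, P) = 2 - (P/(-1) - 2/(-2)) = 2 - (P*(-1) - 2*(-1/2)) = 2 - (-P + 1) = 2 - (1 - P) = 2 + (-1 + P) = 1 + P)
Q(d, U) = 2*U*(2 + d) (Q(d, U) = (d + (1 + 1))*(U + U) = (d + 2)*(2*U) = (2 + d)*(2*U) = 2*U*(2 + d))
E(y, G) = y (E(y, G) = y*1 = y)
E(3, Q(2 + 3*0, 3))*(-90569) = 3*(-90569) = -271707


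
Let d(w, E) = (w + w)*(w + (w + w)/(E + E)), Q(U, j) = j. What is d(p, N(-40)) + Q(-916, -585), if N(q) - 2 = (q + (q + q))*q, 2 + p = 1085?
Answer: 5631981282/2401 ≈ 2.3457e+6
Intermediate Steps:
p = 1083 (p = -2 + 1085 = 1083)
N(q) = 2 + 3*q² (N(q) = 2 + (q + (q + q))*q = 2 + (q + 2*q)*q = 2 + (3*q)*q = 2 + 3*q²)
d(w, E) = 2*w*(w + w/E) (d(w, E) = (2*w)*(w + (2*w)/((2*E))) = (2*w)*(w + (2*w)*(1/(2*E))) = (2*w)*(w + w/E) = 2*w*(w + w/E))
d(p, N(-40)) + Q(-916, -585) = 2*1083²*(1 + (2 + 3*(-40)²))/(2 + 3*(-40)²) - 585 = 2*1172889*(1 + (2 + 3*1600))/(2 + 3*1600) - 585 = 2*1172889*(1 + (2 + 4800))/(2 + 4800) - 585 = 2*1172889*(1 + 4802)/4802 - 585 = 2*(1/4802)*1172889*4803 - 585 = 5633385867/2401 - 585 = 5631981282/2401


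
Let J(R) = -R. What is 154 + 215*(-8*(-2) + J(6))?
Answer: 2304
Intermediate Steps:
154 + 215*(-8*(-2) + J(6)) = 154 + 215*(-8*(-2) - 1*6) = 154 + 215*(16 - 6) = 154 + 215*10 = 154 + 2150 = 2304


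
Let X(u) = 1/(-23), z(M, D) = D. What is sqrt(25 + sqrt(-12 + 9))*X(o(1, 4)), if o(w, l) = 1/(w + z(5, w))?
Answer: -sqrt(25 + I*sqrt(3))/23 ≈ -0.21752 - 0.0075261*I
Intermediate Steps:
o(w, l) = 1/(2*w) (o(w, l) = 1/(w + w) = 1/(2*w))
X(u) = -1/23
sqrt(25 + sqrt(-12 + 9))*X(o(1, 4)) = sqrt(25 + sqrt(-12 + 9))*(-1/23) = sqrt(25 + sqrt(-3))*(-1/23) = sqrt(25 + I*sqrt(3))*(-1/23) = -sqrt(25 + I*sqrt(3))/23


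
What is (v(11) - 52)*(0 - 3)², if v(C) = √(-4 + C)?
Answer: -468 + 9*√7 ≈ -444.19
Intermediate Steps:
(v(11) - 52)*(0 - 3)² = (√(-4 + 11) - 52)*(0 - 3)² = (√7 - 52)*(-3)² = (-52 + √7)*9 = -468 + 9*√7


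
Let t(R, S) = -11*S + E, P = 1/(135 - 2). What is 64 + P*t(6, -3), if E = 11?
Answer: 8556/133 ≈ 64.331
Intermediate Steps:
P = 1/133 ≈ 0.0075188
t(R, S) = 11 - 11*S (t(R, S) = -11*S + 11 = 11 - 11*S)
64 + P*t(6, -3) = 64 + (11 - 11*(-3))/133 = 64 + (11 + 33)/133 = 64 + (1/133)*44 = 64 + 44/133 = 8556/133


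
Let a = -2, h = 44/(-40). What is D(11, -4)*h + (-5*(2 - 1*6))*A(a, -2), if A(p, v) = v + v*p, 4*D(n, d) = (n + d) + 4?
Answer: 1479/40 ≈ 36.975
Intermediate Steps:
h = -11/10 (h = 44*(-1/40) = -11/10 ≈ -1.1000)
D(n, d) = 1 + d/4 + n/4 (D(n, d) = ((n + d) + 4)/4 = ((d + n) + 4)/4 = (4 + d + n)/4 = 1 + d/4 + n/4)
A(p, v) = v + p*v
D(11, -4)*h + (-5*(2 - 1*6))*A(a, -2) = (1 + (1/4)*(-4) + (1/4)*11)*(-11/10) + (-5*(2 - 1*6))*(-2*(1 - 2)) = (1 - 1 + 11/4)*(-11/10) + (-5*(2 - 6))*(-2*(-1)) = (11/4)*(-11/10) - 5*(-4)*2 = -121/40 + 20*2 = -121/40 + 40 = 1479/40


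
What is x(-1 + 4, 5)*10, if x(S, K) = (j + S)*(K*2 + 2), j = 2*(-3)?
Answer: -360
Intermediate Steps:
j = -6
x(S, K) = (-6 + S)*(2 + 2*K) (x(S, K) = (-6 + S)*(K*2 + 2) = (-6 + S)*(2*K + 2) = (-6 + S)*(2 + 2*K))
x(-1 + 4, 5)*10 = (-12 - 12*5 + 2*(-1 + 4) + 2*5*(-1 + 4))*10 = (-12 - 60 + 2*3 + 2*5*3)*10 = (-12 - 60 + 6 + 30)*10 = -36*10 = -360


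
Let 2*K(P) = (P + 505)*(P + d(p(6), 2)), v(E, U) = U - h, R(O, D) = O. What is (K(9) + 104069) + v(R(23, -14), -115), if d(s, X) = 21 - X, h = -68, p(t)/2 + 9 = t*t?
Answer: 111218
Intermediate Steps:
p(t) = -18 + 2*t² (p(t) = -18 + 2*(t*t) = -18 + 2*t²)
v(E, U) = 68 + U (v(E, U) = U - 1*(-68) = U + 68 = 68 + U)
K(P) = (19 + P)*(505 + P)/2 (K(P) = ((P + 505)*(P + (21 - 1*2)))/2 = ((505 + P)*(P + (21 - 2)))/2 = ((505 + P)*(P + 19))/2 = ((505 + P)*(19 + P))/2 = ((19 + P)*(505 + P))/2 = (19 + P)*(505 + P)/2)
(K(9) + 104069) + v(R(23, -14), -115) = ((9595/2 + (½)*9² + 262*9) + 104069) + (68 - 115) = ((9595/2 + (½)*81 + 2358) + 104069) - 47 = ((9595/2 + 81/2 + 2358) + 104069) - 47 = (7196 + 104069) - 47 = 111265 - 47 = 111218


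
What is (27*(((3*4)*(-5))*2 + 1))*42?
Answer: -134946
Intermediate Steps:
(27*(((3*4)*(-5))*2 + 1))*42 = (27*((12*(-5))*2 + 1))*42 = (27*(-60*2 + 1))*42 = (27*(-120 + 1))*42 = (27*(-119))*42 = -3213*42 = -134946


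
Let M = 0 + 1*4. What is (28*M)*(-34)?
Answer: -3808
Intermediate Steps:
M = 4 (M = 0 + 4 = 4)
(28*M)*(-34) = (28*4)*(-34) = 112*(-34) = -3808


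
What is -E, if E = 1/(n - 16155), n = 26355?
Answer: -1/10200 ≈ -9.8039e-5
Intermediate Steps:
E = 1/10200 (E = 1/(26355 - 16155) = 1/10200 ≈ 9.8039e-5)
-E = -1*1/10200 = -1/10200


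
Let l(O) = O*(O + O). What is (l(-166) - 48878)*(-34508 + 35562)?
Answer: 6570636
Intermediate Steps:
l(O) = 2*O² (l(O) = O*(2*O) = 2*O²)
(l(-166) - 48878)*(-34508 + 35562) = (2*(-166)² - 48878)*(-34508 + 35562) = (2*27556 - 48878)*1054 = (55112 - 48878)*1054 = 6234*1054 = 6570636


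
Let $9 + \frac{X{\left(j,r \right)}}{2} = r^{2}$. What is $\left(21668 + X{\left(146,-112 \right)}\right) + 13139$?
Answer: $59877$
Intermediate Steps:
$X{\left(j,r \right)} = -18 + 2 r^{2}$
$\left(21668 + X{\left(146,-112 \right)}\right) + 13139 = \left(21668 - \left(18 - 2 \left(-112\right)^{2}\right)\right) + 13139 = \left(21668 + \left(-18 + 2 \cdot 12544\right)\right) + 13139 = \left(21668 + \left(-18 + 25088\right)\right) + 13139 = \left(21668 + 25070\right) + 13139 = 46738 + 13139 = 59877$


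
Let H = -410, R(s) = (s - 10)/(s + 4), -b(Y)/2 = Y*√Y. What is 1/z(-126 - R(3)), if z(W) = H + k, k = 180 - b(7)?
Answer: -115/25764 - 7*√7/25764 ≈ -0.0051824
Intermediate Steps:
b(Y) = -2*Y^(3/2) (b(Y) = -2*Y*√Y = -2*Y^(3/2))
R(s) = (-10 + s)/(4 + s)
k = 180 + 14*√7 (k = 180 - (-2)*7^(3/2) = 180 - (-2)*7*√7 = 180 - (-14)*√7 = 180 + 14*√7 ≈ 217.04)
z(W) = -230 + 14*√7 (z(W) = -410 + (180 + 14*√7) = -230 + 14*√7)
1/z(-126 - R(3)) = 1/(-230 + 14*√7)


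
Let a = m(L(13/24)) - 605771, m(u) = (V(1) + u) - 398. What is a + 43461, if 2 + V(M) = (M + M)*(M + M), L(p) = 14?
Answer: -562692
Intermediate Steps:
V(M) = -2 + 4*M**2 (V(M) = -2 + (M + M)*(M + M) = -2 + (2*M)*(2*M) = -2 + 4*M**2)
m(u) = -396 + u (m(u) = ((-2 + 4*1**2) + u) - 398 = ((-2 + 4*1) + u) - 398 = ((-2 + 4) + u) - 398 = (2 + u) - 398 = -396 + u)
a = -606153 (a = (-396 + 14) - 605771 = -382 - 605771 = -606153)
a + 43461 = -606153 + 43461 = -562692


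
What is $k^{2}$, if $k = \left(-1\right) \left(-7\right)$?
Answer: $49$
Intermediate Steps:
$k = 7$
$k^{2} = 7^{2} = 49$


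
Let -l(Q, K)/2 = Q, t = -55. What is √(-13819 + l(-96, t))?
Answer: I*√13627 ≈ 116.73*I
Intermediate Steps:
l(Q, K) = -2*Q
√(-13819 + l(-96, t)) = √(-13819 - 2*(-96)) = √(-13819 + 192) = √(-13627) = I*√13627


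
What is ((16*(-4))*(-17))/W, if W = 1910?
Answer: 544/955 ≈ 0.56963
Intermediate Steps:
((16*(-4))*(-17))/W = ((16*(-4))*(-17))/1910 = -64*(-17)*(1/1910) = 1088*(1/1910) = 544/955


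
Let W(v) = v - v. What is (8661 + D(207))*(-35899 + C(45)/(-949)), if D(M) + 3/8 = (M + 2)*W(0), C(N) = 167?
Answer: -1180211706315/3796 ≈ -3.1091e+8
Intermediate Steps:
W(v) = 0
D(M) = -3/8 (D(M) = -3/8 + (M + 2)*0 = -3/8 + (2 + M)*0 = -3/8 + 0 = -3/8)
(8661 + D(207))*(-35899 + C(45)/(-949)) = (8661 - 3/8)*(-35899 + 167/(-949)) = 69285*(-35899 + 167*(-1/949))/8 = 69285*(-35899 - 167/949)/8 = (69285/8)*(-34068318/949) = -1180211706315/3796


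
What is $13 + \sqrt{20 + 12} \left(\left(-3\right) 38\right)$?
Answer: $13 - 456 \sqrt{2} \approx -631.88$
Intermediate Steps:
$13 + \sqrt{20 + 12} \left(\left(-3\right) 38\right) = 13 + \sqrt{32} \left(-114\right) = 13 + 4 \sqrt{2} \left(-114\right) = 13 - 456 \sqrt{2}$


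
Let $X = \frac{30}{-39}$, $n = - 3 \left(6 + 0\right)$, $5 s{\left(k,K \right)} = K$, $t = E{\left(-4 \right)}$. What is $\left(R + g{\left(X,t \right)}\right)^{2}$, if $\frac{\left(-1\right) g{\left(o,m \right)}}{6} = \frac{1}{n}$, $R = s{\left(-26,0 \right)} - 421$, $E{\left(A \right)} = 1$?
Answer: $\frac{1592644}{9} \approx 1.7696 \cdot 10^{5}$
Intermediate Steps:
$t = 1$
$s{\left(k,K \right)} = \frac{K}{5}$
$n = -18$ ($n = \left(-3\right) 6 = -18$)
$X = - \frac{10}{13}$ ($X = 30 \left(- \frac{1}{39}\right) = - \frac{10}{13} \approx -0.76923$)
$R = -421$ ($R = \frac{1}{5} \cdot 0 - 421 = 0 - 421 = -421$)
$g{\left(o,m \right)} = \frac{1}{3}$ ($g{\left(o,m \right)} = - \frac{6}{-18} = \left(-6\right) \left(- \frac{1}{18}\right) = \frac{1}{3}$)
$\left(R + g{\left(X,t \right)}\right)^{2} = \left(-421 + \frac{1}{3}\right)^{2} = \left(- \frac{1262}{3}\right)^{2} = \frac{1592644}{9}$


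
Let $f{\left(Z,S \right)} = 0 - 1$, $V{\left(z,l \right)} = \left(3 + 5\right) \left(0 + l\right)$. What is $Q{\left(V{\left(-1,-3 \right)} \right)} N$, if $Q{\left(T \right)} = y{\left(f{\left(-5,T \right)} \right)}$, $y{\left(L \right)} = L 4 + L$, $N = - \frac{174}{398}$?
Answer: $\frac{435}{199} \approx 2.1859$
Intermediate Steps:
$V{\left(z,l \right)} = 8 l$
$N = - \frac{87}{199}$ ($N = \left(-174\right) \frac{1}{398} = - \frac{87}{199} \approx -0.43719$)
$f{\left(Z,S \right)} = -1$
$y{\left(L \right)} = 5 L$ ($y{\left(L \right)} = 4 L + L = 5 L$)
$Q{\left(T \right)} = -5$ ($Q{\left(T \right)} = 5 \left(-1\right) = -5$)
$Q{\left(V{\left(-1,-3 \right)} \right)} N = \left(-5\right) \left(- \frac{87}{199}\right) = \frac{435}{199}$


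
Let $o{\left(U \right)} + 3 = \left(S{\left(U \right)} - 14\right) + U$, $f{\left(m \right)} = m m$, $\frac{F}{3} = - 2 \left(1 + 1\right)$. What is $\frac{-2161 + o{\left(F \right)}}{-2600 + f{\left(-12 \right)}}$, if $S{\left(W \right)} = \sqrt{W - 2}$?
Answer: $\frac{1095}{1228} - \frac{i \sqrt{14}}{2456} \approx 0.89169 - 0.0015235 i$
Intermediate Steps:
$F = -12$ ($F = 3 \left(- 2 \left(1 + 1\right)\right) = 3 \left(\left(-2\right) 2\right) = 3 \left(-4\right) = -12$)
$S{\left(W \right)} = \sqrt{-2 + W}$
$f{\left(m \right)} = m^{2}$
$o{\left(U \right)} = -17 + U + \sqrt{-2 + U}$ ($o{\left(U \right)} = -3 + \left(\left(\sqrt{-2 + U} - 14\right) + U\right) = -3 + \left(\left(-14 + \sqrt{-2 + U}\right) + U\right) = -3 + \left(-14 + U + \sqrt{-2 + U}\right) = -17 + U + \sqrt{-2 + U}$)
$\frac{-2161 + o{\left(F \right)}}{-2600 + f{\left(-12 \right)}} = \frac{-2161 - \left(29 - \sqrt{-2 - 12}\right)}{-2600 + \left(-12\right)^{2}} = \frac{-2161 - \left(29 - i \sqrt{14}\right)}{-2600 + 144} = \frac{-2161 - \left(29 - i \sqrt{14}\right)}{-2456} = \left(-2161 - \left(29 - i \sqrt{14}\right)\right) \left(- \frac{1}{2456}\right) = \left(-2190 + i \sqrt{14}\right) \left(- \frac{1}{2456}\right) = \frac{1095}{1228} - \frac{i \sqrt{14}}{2456}$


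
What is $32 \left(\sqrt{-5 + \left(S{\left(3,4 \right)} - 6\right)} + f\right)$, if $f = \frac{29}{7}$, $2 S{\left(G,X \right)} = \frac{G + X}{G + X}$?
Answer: $\frac{928}{7} + 16 i \sqrt{42} \approx 132.57 + 103.69 i$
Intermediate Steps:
$S{\left(G,X \right)} = \frac{1}{2}$ ($S{\left(G,X \right)} = \frac{\left(G + X\right) \frac{1}{G + X}}{2} = \frac{1}{2} \cdot 1 = \frac{1}{2}$)
$f = \frac{29}{7}$ ($f = 29 \cdot \frac{1}{7} = \frac{29}{7} \approx 4.1429$)
$32 \left(\sqrt{-5 + \left(S{\left(3,4 \right)} - 6\right)} + f\right) = 32 \left(\sqrt{-5 + \left(\frac{1}{2} - 6\right)} + \frac{29}{7}\right) = 32 \left(\sqrt{-5 - \frac{11}{2}} + \frac{29}{7}\right) = 32 \left(\sqrt{- \frac{21}{2}} + \frac{29}{7}\right) = 32 \left(\frac{i \sqrt{42}}{2} + \frac{29}{7}\right) = 32 \left(\frac{29}{7} + \frac{i \sqrt{42}}{2}\right) = \frac{928}{7} + 16 i \sqrt{42}$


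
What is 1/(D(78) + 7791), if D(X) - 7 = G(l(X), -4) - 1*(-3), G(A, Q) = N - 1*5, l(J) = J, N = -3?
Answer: 1/7793 ≈ 0.00012832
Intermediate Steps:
G(A, Q) = -8 (G(A, Q) = -3 - 1*5 = -3 - 5 = -8)
D(X) = 2 (D(X) = 7 + (-8 - 1*(-3)) = 7 + (-8 + 3) = 7 - 5 = 2)
1/(D(78) + 7791) = 1/(2 + 7791) = 1/7793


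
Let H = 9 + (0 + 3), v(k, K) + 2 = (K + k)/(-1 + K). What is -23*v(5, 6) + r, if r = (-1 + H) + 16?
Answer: 112/5 ≈ 22.400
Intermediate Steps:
v(k, K) = -2 + (K + k)/(-1 + K)
H = 12 (H = 9 + 3 = 12)
r = 27 (r = (-1 + 12) + 16 = 11 + 16 = 27)
-23*v(5, 6) + r = -23*(2 + 5 - 1*6)/(-1 + 6) + 27 = -23*(2 + 5 - 6)/5 + 27 = -23/5 + 27 = 112/5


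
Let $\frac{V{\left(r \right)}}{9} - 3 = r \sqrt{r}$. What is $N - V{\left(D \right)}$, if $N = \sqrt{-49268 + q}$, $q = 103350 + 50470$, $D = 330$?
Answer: $-27 - 2970 \sqrt{330} + 2 \sqrt{26138} \approx -53656.0$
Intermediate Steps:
$q = 153820$
$V{\left(r \right)} = 27 + 9 r^{\frac{3}{2}}$ ($V{\left(r \right)} = 27 + 9 r \sqrt{r} = 27 + 9 r^{\frac{3}{2}}$)
$N = 2 \sqrt{26138}$ ($N = \sqrt{-49268 + 153820} = \sqrt{104552} = 2 \sqrt{26138} \approx 323.35$)
$N - V{\left(D \right)} = 2 \sqrt{26138} - \left(27 + 9 \cdot 330^{\frac{3}{2}}\right) = 2 \sqrt{26138} - \left(27 + 9 \cdot 330 \sqrt{330}\right) = 2 \sqrt{26138} - \left(27 + 2970 \sqrt{330}\right) = -27 - 2970 \sqrt{330} + 2 \sqrt{26138}$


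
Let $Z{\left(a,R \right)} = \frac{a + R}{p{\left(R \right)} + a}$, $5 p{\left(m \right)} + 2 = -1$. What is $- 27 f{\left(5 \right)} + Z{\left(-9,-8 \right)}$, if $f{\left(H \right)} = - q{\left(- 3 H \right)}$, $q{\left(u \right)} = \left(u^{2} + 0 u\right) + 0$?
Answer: $\frac{291685}{48} \approx 6076.8$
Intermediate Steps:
$p{\left(m \right)} = - \frac{3}{5}$ ($p{\left(m \right)} = - \frac{2}{5} + \frac{1}{5} \left(-1\right) = - \frac{2}{5} - \frac{1}{5} = - \frac{3}{5}$)
$Z{\left(a,R \right)} = \frac{R + a}{- \frac{3}{5} + a}$ ($Z{\left(a,R \right)} = \frac{a + R}{- \frac{3}{5} + a} = \frac{R + a}{- \frac{3}{5} + a}$)
$q{\left(u \right)} = u^{2}$ ($q{\left(u \right)} = \left(u^{2} + 0\right) + 0 = u^{2} + 0 = u^{2}$)
$f{\left(H \right)} = - 9 H^{2}$ ($f{\left(H \right)} = - \left(- 3 H\right)^{2} = - 9 H^{2}$)
$- 27 f{\left(5 \right)} + Z{\left(-9,-8 \right)} = - 27 \left(- 9 \cdot 5^{2}\right) + \frac{5 \left(-8 - 9\right)}{-3 + 5 \left(-9\right)} = - 27 \left(\left(-9\right) 25\right) + 5 \frac{1}{-3 - 45} \left(-17\right) = \left(-27\right) \left(-225\right) + 5 \frac{1}{-48} \left(-17\right) = 6075 + 5 \left(- \frac{1}{48}\right) \left(-17\right) = 6075 + \frac{85}{48} = \frac{291685}{48}$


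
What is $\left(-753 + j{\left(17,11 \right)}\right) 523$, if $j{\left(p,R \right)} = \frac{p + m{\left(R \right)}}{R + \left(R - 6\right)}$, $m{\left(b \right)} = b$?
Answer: $- \frac{1571615}{4} \approx -3.929 \cdot 10^{5}$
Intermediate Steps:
$j{\left(p,R \right)} = \frac{R + p}{-6 + 2 R}$ ($j{\left(p,R \right)} = \frac{p + R}{R + \left(R - 6\right)} = \frac{R + p}{R + \left(-6 + R\right)} = \frac{R + p}{-6 + 2 R}$)
$\left(-753 + j{\left(17,11 \right)}\right) 523 = \left(-753 + \frac{11 + 17}{2 \left(-3 + 11\right)}\right) 523 = \left(-753 + \frac{1}{2} \cdot \frac{1}{8} \cdot 28\right) 523 = \left(-753 + \frac{7}{4}\right) 523 = \left(- \frac{3005}{4}\right) 523 = - \frac{1571615}{4}$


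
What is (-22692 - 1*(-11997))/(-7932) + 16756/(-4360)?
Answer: -3594933/1440980 ≈ -2.4948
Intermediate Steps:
(-22692 - 1*(-11997))/(-7932) + 16756/(-4360) = (-22692 + 11997)*(-1/7932) + 16756*(-1/4360) = -10695*(-1/7932) - 4189/1090 = 3565/2644 - 4189/1090 = -3594933/1440980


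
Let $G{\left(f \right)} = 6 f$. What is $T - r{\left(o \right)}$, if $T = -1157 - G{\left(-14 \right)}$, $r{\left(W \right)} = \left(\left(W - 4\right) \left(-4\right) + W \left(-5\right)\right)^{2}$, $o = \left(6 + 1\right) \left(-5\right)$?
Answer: $-110634$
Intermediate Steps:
$o = -35$ ($o = 7 \left(-5\right) = -35$)
$r{\left(W \right)} = \left(16 - 9 W\right)^{2}$ ($r{\left(W \right)} = \left(\left(-4 + W\right) \left(-4\right) - 5 W\right)^{2} = \left(\left(16 - 4 W\right) - 5 W\right)^{2} = \left(16 - 9 W\right)^{2}$)
$T = -1073$ ($T = -1157 - 6 \left(-14\right) = -1157 - -84 = -1157 + 84 = -1073$)
$T - r{\left(o \right)} = -1073 - \left(-16 + 9 \left(-35\right)\right)^{2} = -1073 - \left(-16 - 315\right)^{2} = -1073 - \left(-331\right)^{2} = -1073 - 109561 = -110634$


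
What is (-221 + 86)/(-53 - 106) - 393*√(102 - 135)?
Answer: 45/53 - 393*I*√33 ≈ 0.84906 - 2257.6*I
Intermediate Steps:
(-221 + 86)/(-53 - 106) - 393*√(102 - 135) = -135/(-159) - 393*I*√33 = -135*(-1/159) - 393*I*√33 = 45/53 - 393*I*√33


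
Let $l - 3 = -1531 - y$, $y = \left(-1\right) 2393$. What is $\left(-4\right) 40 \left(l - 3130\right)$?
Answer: $362400$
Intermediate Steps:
$y = -2393$
$l = 865$ ($l = 3 - -862 = 3 + \left(-1531 + 2393\right) = 3 + 862 = 865$)
$\left(-4\right) 40 \left(l - 3130\right) = \left(-4\right) 40 \left(865 - 3130\right) = \left(-160\right) \left(-2265\right) = 362400$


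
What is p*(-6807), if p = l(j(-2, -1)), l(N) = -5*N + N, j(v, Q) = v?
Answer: -54456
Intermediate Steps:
l(N) = -4*N
p = 8 (p = -4*(-2) = 8)
p*(-6807) = 8*(-6807) = -54456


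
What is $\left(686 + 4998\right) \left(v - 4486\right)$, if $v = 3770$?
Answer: $-4069744$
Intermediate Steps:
$\left(686 + 4998\right) \left(v - 4486\right) = \left(686 + 4998\right) \left(3770 - 4486\right) = 5684 \left(-716\right) = -4069744$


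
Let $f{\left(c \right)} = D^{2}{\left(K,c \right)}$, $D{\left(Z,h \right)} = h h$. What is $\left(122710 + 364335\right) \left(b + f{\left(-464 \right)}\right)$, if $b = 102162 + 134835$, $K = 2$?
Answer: $22575804313738585$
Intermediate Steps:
$D{\left(Z,h \right)} = h^{2}$
$b = 236997$
$f{\left(c \right)} = c^{4}$ ($f{\left(c \right)} = \left(c^{2}\right)^{2} = c^{4}$)
$\left(122710 + 364335\right) \left(b + f{\left(-464 \right)}\right) = \left(122710 + 364335\right) \left(236997 + \left(-464\right)^{4}\right) = 487045 \left(236997 + 46352367616\right) = 487045 \cdot 46352604613 = 22575804313738585$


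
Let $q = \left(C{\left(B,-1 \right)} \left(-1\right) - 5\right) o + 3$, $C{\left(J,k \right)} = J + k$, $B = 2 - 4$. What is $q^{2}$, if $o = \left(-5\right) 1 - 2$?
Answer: $289$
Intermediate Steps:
$B = -2$ ($B = 2 - 4 = -2$)
$o = -7$ ($o = -5 - 2 = -7$)
$q = 17$ ($q = \left(\left(-2 - 1\right) \left(-1\right) - 5\right) \left(-7\right) + 3 = \left(\left(-3\right) \left(-1\right) - 5\right) \left(-7\right) + 3 = \left(3 - 5\right) \left(-7\right) + 3 = \left(-2\right) \left(-7\right) + 3 = 14 + 3 = 17$)
$q^{2} = 17^{2} = 289$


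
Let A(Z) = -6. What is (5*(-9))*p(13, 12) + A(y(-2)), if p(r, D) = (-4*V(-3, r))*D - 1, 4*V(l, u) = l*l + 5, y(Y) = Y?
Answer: 7599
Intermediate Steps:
V(l, u) = 5/4 + l²/4 (V(l, u) = (l*l + 5)/4 = (l² + 5)/4 = (5 + l²)/4 = 5/4 + l²/4)
p(r, D) = -1 - 14*D (p(r, D) = (-4*(5/4 + (¼)*(-3)²))*D - 1 = (-4*(5/4 + (¼)*9))*D - 1 = (-4*(5/4 + 9/4))*D - 1 = (-4*7/2)*D - 1 = -14*D - 1 = -1 - 14*D)
(5*(-9))*p(13, 12) + A(y(-2)) = (5*(-9))*(-1 - 14*12) - 6 = -45*(-1 - 168) - 6 = -45*(-169) - 6 = 7605 - 6 = 7599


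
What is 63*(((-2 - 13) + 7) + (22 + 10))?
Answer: 1512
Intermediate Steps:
63*(((-2 - 13) + 7) + (22 + 10)) = 63*((-15 + 7) + 32) = 63*(-8 + 32) = 63*24 = 1512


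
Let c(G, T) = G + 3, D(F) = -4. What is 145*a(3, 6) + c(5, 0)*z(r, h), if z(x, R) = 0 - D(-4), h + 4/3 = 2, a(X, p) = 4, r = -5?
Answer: 612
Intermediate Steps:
h = ⅔ (h = -4/3 + 2 = ⅔ ≈ 0.66667)
c(G, T) = 3 + G
z(x, R) = 4 (z(x, R) = 0 - 1*(-4) = 0 + 4 = 4)
145*a(3, 6) + c(5, 0)*z(r, h) = 145*4 + (3 + 5)*4 = 580 + 8*4 = 580 + 32 = 612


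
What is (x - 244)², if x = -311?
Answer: 308025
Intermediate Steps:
(x - 244)² = (-311 - 244)² = (-555)² = 308025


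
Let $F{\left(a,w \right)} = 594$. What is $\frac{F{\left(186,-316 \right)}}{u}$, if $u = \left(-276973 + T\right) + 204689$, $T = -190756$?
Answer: $- \frac{99}{43840} \approx -0.0022582$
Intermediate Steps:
$u = -263040$ ($u = \left(-276973 - 190756\right) + 204689 = -467729 + 204689 = -263040$)
$\frac{F{\left(186,-316 \right)}}{u} = \frac{594}{-263040} = 594 \left(- \frac{1}{263040}\right) = - \frac{99}{43840}$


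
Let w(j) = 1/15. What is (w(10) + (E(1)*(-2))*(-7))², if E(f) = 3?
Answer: 398161/225 ≈ 1769.6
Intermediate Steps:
w(j) = 1/15
(w(10) + (E(1)*(-2))*(-7))² = (1/15 + (3*(-2))*(-7))² = (1/15 - 6*(-7))² = (1/15 + 42)² = (631/15)² = 398161/225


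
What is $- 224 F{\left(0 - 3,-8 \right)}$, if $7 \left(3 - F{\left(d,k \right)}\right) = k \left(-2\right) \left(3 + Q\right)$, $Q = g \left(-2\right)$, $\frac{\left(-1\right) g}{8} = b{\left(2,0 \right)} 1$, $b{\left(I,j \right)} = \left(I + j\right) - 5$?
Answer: $-23712$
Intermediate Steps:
$b{\left(I,j \right)} = -5 + I + j$
$g = 24$ ($g = - 8 \left(-5 + 2 + 0\right) 1 = - 8 \left(\left(-3\right) 1\right) = \left(-8\right) \left(-3\right) = 24$)
$Q = -48$ ($Q = 24 \left(-2\right) = -48$)
$F{\left(d,k \right)} = 3 - \frac{90 k}{7}$ ($F{\left(d,k \right)} = 3 - \frac{k \left(-2\right) \left(3 - 48\right)}{7} = 3 - \frac{- 2 k \left(-45\right)}{7} = 3 - \frac{90 k}{7}$)
$- 224 F{\left(0 - 3,-8 \right)} = - 224 \left(3 - - \frac{720}{7}\right) = - 224 \left(3 + \frac{720}{7}\right) = \left(-224\right) \frac{741}{7} = -23712$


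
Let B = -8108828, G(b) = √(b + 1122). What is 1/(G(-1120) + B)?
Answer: -4054414/32876545766791 - √2/65753091533582 ≈ -1.2332e-7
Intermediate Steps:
G(b) = √(1122 + b)
1/(G(-1120) + B) = 1/(√(1122 - 1120) - 8108828) = 1/(√2 - 8108828) = 1/(-8108828 + √2)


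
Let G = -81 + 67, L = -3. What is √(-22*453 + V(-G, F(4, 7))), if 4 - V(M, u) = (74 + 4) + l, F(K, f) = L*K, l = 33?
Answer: I*√10073 ≈ 100.36*I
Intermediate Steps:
G = -14
F(K, f) = -3*K
V(M, u) = -107 (V(M, u) = 4 - ((74 + 4) + 33) = 4 - (78 + 33) = 4 - 1*111 = 4 - 111 = -107)
√(-22*453 + V(-G, F(4, 7))) = √(-22*453 - 107) = √(-9966 - 107) = √(-10073) = I*√10073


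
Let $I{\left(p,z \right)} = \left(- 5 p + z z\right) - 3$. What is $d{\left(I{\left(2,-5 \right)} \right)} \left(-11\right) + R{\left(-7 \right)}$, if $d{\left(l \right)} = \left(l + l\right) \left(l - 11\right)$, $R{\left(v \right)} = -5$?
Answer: $-269$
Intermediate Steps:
$I{\left(p,z \right)} = -3 + z^{2} - 5 p$ ($I{\left(p,z \right)} = \left(- 5 p + z^{2}\right) - 3 = \left(z^{2} - 5 p\right) - 3 = -3 + z^{2} - 5 p$)
$d{\left(l \right)} = 2 l \left(-11 + l\right)$
$d{\left(I{\left(2,-5 \right)} \right)} \left(-11\right) + R{\left(-7 \right)} = 2 \left(-3 + \left(-5\right)^{2} - 10\right) \left(-11 - \left(13 - 25\right)\right) \left(-11\right) - 5 = 2 \left(-3 + 25 - 10\right) \left(-11 - -12\right) \left(-11\right) - 5 = 2 \cdot 12 \left(-11 + 12\right) \left(-11\right) - 5 = 2 \cdot 12 \cdot 1 \left(-11\right) - 5 = 24 \left(-11\right) - 5 = -264 - 5 = -269$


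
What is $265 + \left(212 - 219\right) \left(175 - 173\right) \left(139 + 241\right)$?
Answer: $-5055$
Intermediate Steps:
$265 + \left(212 - 219\right) \left(175 - 173\right) \left(139 + 241\right) = 265 + \left(-7\right) 2 \cdot 380 = 265 - 5320 = -5055$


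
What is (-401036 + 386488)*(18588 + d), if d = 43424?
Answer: -902150576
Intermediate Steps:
(-401036 + 386488)*(18588 + d) = (-401036 + 386488)*(18588 + 43424) = -14548*62012 = -902150576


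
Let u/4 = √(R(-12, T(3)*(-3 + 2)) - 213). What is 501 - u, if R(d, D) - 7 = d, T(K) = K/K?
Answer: 501 - 4*I*√218 ≈ 501.0 - 59.059*I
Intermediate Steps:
T(K) = 1
R(d, D) = 7 + d
u = 4*I*√218 (u = 4*√((7 - 12) - 213) = 4*√(-5 - 213) = 4*√(-218) = 4*(I*√218) = 4*I*√218 ≈ 59.059*I)
501 - u = 501 - 4*I*√218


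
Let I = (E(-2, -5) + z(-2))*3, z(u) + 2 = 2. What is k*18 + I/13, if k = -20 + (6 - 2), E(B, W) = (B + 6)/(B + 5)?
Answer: -3740/13 ≈ -287.69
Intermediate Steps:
z(u) = 0 (z(u) = -2 + 2 = 0)
E(B, W) = (6 + B)/(5 + B)
I = 4 (I = ((6 - 2)/(5 - 2) + 0)*3 = (4/3 + 0)*3 = (4/3)*3 = 4)
k = -16 (k = -20 + 4 = -16)
k*18 + I/13 = -16*18 + 4/13 = -288 + 4*(1/13) = -288 + 4/13 = -3740/13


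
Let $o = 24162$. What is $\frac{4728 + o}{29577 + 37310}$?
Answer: $\frac{28890}{66887} \approx 0.43192$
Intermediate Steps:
$\frac{4728 + o}{29577 + 37310} = \frac{4728 + 24162}{29577 + 37310} = \frac{28890}{66887}$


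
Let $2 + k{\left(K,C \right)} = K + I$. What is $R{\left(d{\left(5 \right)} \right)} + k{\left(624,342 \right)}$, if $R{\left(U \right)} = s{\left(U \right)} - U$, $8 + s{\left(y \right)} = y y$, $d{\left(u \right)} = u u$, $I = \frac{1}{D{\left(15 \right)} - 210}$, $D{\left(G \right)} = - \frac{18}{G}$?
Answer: $\frac{1281979}{1056} \approx 1214.0$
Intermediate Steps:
$I = - \frac{5}{1056}$ ($I = \frac{1}{- \frac{18}{15} - 210} = \frac{1}{\left(-18\right) \frac{1}{15} - 210} = \frac{1}{- \frac{6}{5} - 210} = \frac{1}{- \frac{1056}{5}} = - \frac{5}{1056} \approx -0.0047349$)
$d{\left(u \right)} = u^{2}$
$s{\left(y \right)} = -8 + y^{2}$ ($s{\left(y \right)} = -8 + y y = -8 + y^{2}$)
$k{\left(K,C \right)} = - \frac{2117}{1056} + K$ ($k{\left(K,C \right)} = -2 + \left(K - \frac{5}{1056}\right) = -2 + \left(- \frac{5}{1056} + K\right) = - \frac{2117}{1056} + K$)
$R{\left(U \right)} = -8 + U^{2} - U$ ($R{\left(U \right)} = \left(-8 + U^{2}\right) - U = -8 + U^{2} - U$)
$R{\left(d{\left(5 \right)} \right)} + k{\left(624,342 \right)} = \left(-8 + \left(5^{2}\right)^{2} - 5^{2}\right) + \left(- \frac{2117}{1056} + 624\right) = \left(-8 + 25^{2} - 25\right) + \frac{656827}{1056} = \left(-8 + 625 - 25\right) + \frac{656827}{1056} = 592 + \frac{656827}{1056} = \frac{1281979}{1056}$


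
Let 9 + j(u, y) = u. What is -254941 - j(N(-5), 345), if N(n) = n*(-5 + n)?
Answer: -254982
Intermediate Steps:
j(u, y) = -9 + u
-254941 - j(N(-5), 345) = -254941 - (-9 - 5*(-5 - 5)) = -254941 - (-9 - 5*(-10)) = -254941 - (-9 + 50) = -254941 - 1*41 = -254941 - 41 = -254982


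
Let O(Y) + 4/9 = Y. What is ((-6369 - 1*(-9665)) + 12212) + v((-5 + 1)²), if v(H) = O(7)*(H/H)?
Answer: 139631/9 ≈ 15515.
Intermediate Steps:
O(Y) = -4/9 + Y
v(H) = 59/9 (v(H) = (-4/9 + 7)*(H/H) = (59/9)*1 = 59/9)
((-6369 - 1*(-9665)) + 12212) + v((-5 + 1)²) = ((-6369 - 1*(-9665)) + 12212) + 59/9 = ((-6369 + 9665) + 12212) + 59/9 = (3296 + 12212) + 59/9 = 15508 + 59/9 = 139631/9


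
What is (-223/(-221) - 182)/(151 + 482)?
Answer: -13333/46631 ≈ -0.28593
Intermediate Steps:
(-223/(-221) - 182)/(151 + 482) = (-223*(-1/221) - 182)/633 = (223/221 - 182)*(1/633) = -39999/221*1/633 = -13333/46631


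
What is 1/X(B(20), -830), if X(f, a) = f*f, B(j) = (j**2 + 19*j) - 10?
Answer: 1/592900 ≈ 1.6866e-6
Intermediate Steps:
B(j) = -10 + j**2 + 19*j
X(f, a) = f**2
1/X(B(20), -830) = 1/((-10 + 20**2 + 19*20)**2) = 1/((-10 + 400 + 380)**2) = 1/(770**2) = 1/592900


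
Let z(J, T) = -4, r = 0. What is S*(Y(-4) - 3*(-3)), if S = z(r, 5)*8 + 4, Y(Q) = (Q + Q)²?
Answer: -2044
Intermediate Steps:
Y(Q) = 4*Q² (Y(Q) = (2*Q)² = 4*Q²)
S = -28 (S = -4*8 + 4 = -32 + 4 = -28)
S*(Y(-4) - 3*(-3)) = -28*(4*(-4)² - 3*(-3)) = -28*(4*16 + 9) = -28*(64 + 9) = -28*73 = -2044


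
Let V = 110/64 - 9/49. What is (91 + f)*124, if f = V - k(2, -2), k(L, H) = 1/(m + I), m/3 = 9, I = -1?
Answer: 58448981/5096 ≈ 11470.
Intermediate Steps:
m = 27 (m = 3*9 = 27)
k(L, H) = 1/26 (k(L, H) = 1/(27 - 1) = 1/26)
V = 2407/1568 (V = 110*(1/64) - 9*1/49 = 55/32 - 9/49 = 2407/1568 ≈ 1.5351)
f = 30507/20384 (f = 2407/1568 - 1*1/26 = 2407/1568 - 1/26 = 30507/20384 ≈ 1.4966)
(91 + f)*124 = (91 + 30507/20384)*124 = (1885451/20384)*124 = 58448981/5096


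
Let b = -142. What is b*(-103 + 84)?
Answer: 2698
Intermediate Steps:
b*(-103 + 84) = -142*(-103 + 84) = -142*(-19) = 2698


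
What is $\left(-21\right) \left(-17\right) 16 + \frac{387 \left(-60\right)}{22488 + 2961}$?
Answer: $\frac{48447156}{8483} \approx 5711.1$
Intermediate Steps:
$\left(-21\right) \left(-17\right) 16 + \frac{387 \left(-60\right)}{22488 + 2961} = 357 \cdot 16 - \frac{23220}{25449} = 5712 - \frac{7740}{8483} = \frac{48447156}{8483}$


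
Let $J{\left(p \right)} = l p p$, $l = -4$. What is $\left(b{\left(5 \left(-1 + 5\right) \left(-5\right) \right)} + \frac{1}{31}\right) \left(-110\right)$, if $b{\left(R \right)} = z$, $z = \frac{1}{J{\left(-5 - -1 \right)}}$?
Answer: $- \frac{1815}{992} \approx -1.8296$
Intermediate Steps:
$J{\left(p \right)} = - 4 p^{2}$ ($J{\left(p \right)} = - 4 p p = - 4 p^{2}$)
$z = - \frac{1}{64}$ ($z = \frac{1}{\left(-4\right) \left(-5 - -1\right)^{2}} = \frac{1}{\left(-4\right) \left(-5 + 1\right)^{2}} = \frac{1}{\left(-4\right) \left(-4\right)^{2}} = \frac{1}{\left(-4\right) 16} = \frac{1}{-64} = - \frac{1}{64} \approx -0.015625$)
$b{\left(R \right)} = - \frac{1}{64}$
$\left(b{\left(5 \left(-1 + 5\right) \left(-5\right) \right)} + \frac{1}{31}\right) \left(-110\right) = \left(- \frac{1}{64} + \frac{1}{31}\right) \left(-110\right) = \frac{33}{1984} \left(-110\right) = - \frac{1815}{992}$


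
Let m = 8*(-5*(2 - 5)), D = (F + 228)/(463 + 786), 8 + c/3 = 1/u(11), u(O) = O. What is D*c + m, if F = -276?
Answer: 1661208/13739 ≈ 120.91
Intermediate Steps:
c = -261/11 (c = -24 + 3/11 = -261/11 ≈ -23.727)
D = -48/1249 (D = (-276 + 228)/(463 + 786) = -48/1249 ≈ -0.038431)
m = 120 (m = 8*(-5*(-3)) = 8*15 = 120)
D*c + m = -48/1249*(-261/11) + 120 = 12528/13739 + 120 = 1661208/13739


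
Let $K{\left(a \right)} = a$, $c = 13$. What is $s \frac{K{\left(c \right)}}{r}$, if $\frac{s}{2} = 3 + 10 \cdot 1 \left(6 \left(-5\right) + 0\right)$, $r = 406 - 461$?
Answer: $\frac{702}{5} \approx 140.4$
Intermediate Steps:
$r = -55$ ($r = 406 - 461 = -55$)
$s = -594$ ($s = 2 \left(3 + 10 \cdot 1 \left(6 \left(-5\right) + 0\right)\right) = 2 \left(3 + 10 \cdot 1 \left(-30 + 0\right)\right) = 2 \left(3 + 10 \cdot 1 \left(-30\right)\right) = 2 \left(3 + 10 \left(-30\right)\right) = 2 \left(3 - 300\right) = 2 \left(-297\right) = -594$)
$s \frac{K{\left(c \right)}}{r} = - 594 \frac{13}{-55} = - 594 \cdot 13 \left(- \frac{1}{55}\right) = \left(-594\right) \left(- \frac{13}{55}\right) = \frac{702}{5}$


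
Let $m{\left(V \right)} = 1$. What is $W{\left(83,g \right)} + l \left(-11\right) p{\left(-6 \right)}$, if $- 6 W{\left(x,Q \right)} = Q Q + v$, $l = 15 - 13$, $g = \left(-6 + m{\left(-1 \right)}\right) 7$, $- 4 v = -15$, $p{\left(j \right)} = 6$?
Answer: $- \frac{8083}{24} \approx -336.79$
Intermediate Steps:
$v = \frac{15}{4}$ ($v = \left(- \frac{1}{4}\right) \left(-15\right) = \frac{15}{4} \approx 3.75$)
$g = -35$ ($g = \left(-6 + 1\right) 7 = \left(-5\right) 7 = -35$)
$l = 2$
$W{\left(x,Q \right)} = - \frac{5}{8} - \frac{Q^{2}}{6}$ ($W{\left(x,Q \right)} = - \frac{Q Q + \frac{15}{4}}{6} = - \frac{Q^{2} + \frac{15}{4}}{6} = - \frac{\frac{15}{4} + Q^{2}}{6} = - \frac{5}{8} - \frac{Q^{2}}{6}$)
$W{\left(83,g \right)} + l \left(-11\right) p{\left(-6 \right)} = \left(- \frac{5}{8} - \frac{\left(-35\right)^{2}}{6}\right) + 2 \left(-11\right) 6 = \left(- \frac{5}{8} - \frac{1225}{6}\right) - 132 = - \frac{4915}{24} - 132 = - \frac{8083}{24}$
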